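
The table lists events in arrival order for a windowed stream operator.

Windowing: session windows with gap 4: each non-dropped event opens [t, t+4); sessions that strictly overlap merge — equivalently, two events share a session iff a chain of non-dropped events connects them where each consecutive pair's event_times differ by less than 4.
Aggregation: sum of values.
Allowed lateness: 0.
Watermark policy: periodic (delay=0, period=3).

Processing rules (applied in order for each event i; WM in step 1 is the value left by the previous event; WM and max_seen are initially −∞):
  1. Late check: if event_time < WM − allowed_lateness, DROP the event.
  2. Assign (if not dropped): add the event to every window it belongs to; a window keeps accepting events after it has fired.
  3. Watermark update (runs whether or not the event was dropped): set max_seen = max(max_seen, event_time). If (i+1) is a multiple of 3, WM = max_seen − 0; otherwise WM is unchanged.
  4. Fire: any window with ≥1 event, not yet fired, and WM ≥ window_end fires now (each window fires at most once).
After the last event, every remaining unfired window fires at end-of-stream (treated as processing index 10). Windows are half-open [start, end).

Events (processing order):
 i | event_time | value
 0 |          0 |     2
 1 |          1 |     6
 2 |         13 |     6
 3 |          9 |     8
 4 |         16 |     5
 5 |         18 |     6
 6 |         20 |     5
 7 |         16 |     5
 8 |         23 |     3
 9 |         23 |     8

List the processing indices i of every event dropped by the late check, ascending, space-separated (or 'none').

3 7

i=0 t=0 v=2: → [0,4); WM=−∞
i=1 t=1 v=6: → [0,5); WM=−∞
i=2 t=13 v=6: → [13,17); WM=13
i=3 t=9 v=8: DROP (t<13-0); WM=13
i=4 t=16 v=5: → [13,20); WM=13
i=5 t=18 v=6: → [13,22); WM=18
i=6 t=20 v=5: → [13,24); WM=18
i=7 t=16 v=5: DROP (t<18-0); WM=18
i=8 t=23 v=3: → [13,27); WM=23
i=9 t=23 v=8: → [13,27); WM=23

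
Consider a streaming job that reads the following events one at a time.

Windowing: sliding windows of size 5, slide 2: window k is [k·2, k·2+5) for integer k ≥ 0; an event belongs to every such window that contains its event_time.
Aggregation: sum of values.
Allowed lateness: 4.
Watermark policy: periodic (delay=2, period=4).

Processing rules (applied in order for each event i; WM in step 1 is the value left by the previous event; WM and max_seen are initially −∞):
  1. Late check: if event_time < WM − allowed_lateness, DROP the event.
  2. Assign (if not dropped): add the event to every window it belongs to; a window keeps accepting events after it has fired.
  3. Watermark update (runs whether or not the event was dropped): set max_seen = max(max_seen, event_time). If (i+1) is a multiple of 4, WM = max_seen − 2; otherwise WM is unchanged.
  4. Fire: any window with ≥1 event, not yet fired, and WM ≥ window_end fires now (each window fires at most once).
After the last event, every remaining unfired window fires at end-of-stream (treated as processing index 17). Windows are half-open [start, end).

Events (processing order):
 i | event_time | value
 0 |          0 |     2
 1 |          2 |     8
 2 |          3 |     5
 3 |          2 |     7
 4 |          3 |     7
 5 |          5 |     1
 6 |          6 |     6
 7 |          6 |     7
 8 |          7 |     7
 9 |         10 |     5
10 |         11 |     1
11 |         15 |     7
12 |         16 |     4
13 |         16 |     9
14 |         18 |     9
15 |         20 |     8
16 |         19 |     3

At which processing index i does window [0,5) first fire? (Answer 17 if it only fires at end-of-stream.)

11

i=0 t=0 v=2: → [0,5); WM=−∞
i=1 t=2 v=8: → [2,7),[0,5); WM=−∞
i=2 t=3 v=5: → [2,7),[0,5); WM=−∞
i=3 t=2 v=7: → [2,7),[0,5); WM=1
i=4 t=3 v=7: → [2,7),[0,5); WM=1
i=5 t=5 v=1: → [4,9),[2,7); WM=1
i=6 t=6 v=6: → [6,11),[4,9),[2,7); WM=1
i=7 t=6 v=7: → [6,11),[4,9),[2,7); WM=4
i=8 t=7 v=7: → [6,11),[4,9); WM=4
i=9 t=10 v=5: → [10,15),[8,13),[6,11); WM=4
i=10 t=11 v=1: → [10,15),[8,13); WM=4
i=11 t=15 v=7: → [14,19),[12,17); WM=13; [0,5) fires=29 [2,7) fires=41 [4,9) fires=21 [6,11) fires=25 [8,13) fires=6
i=12 t=16 v=4: → [16,21),[14,19),[12,17); WM=13
i=13 t=16 v=9: → [16,21),[14,19),[12,17); WM=13
i=14 t=18 v=9: → [18,23),[16,21),[14,19); WM=13
i=15 t=20 v=8: → [20,25),[18,23),[16,21); WM=18; [10,15) fires=6 [12,17) fires=20
i=16 t=19 v=3: → [18,23),[16,21); WM=18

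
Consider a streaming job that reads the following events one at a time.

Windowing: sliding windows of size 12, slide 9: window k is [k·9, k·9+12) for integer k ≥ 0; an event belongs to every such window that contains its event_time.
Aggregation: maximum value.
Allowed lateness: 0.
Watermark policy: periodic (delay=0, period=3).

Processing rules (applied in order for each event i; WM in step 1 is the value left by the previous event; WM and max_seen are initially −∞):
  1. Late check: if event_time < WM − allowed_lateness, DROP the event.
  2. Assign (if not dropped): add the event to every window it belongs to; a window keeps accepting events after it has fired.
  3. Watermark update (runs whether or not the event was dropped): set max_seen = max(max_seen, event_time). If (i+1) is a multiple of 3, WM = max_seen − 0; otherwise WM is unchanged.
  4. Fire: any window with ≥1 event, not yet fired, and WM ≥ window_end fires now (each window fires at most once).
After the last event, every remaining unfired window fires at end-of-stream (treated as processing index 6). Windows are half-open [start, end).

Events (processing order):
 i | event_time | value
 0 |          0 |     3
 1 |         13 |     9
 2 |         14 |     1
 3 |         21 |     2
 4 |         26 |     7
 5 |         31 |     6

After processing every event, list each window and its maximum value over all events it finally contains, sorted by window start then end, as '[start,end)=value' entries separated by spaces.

[0,12)=3 [9,21)=9 [18,30)=7 [27,39)=6

i=0 t=0 v=3: → [0,12); WM=−∞
i=1 t=13 v=9: → [9,21); WM=−∞
i=2 t=14 v=1: → [9,21); WM=14; [0,12) fires=3
i=3 t=21 v=2: → [18,30); WM=14
i=4 t=26 v=7: → [18,30); WM=14
i=5 t=31 v=6: → [27,39); WM=31; [9,21) fires=9 [18,30) fires=7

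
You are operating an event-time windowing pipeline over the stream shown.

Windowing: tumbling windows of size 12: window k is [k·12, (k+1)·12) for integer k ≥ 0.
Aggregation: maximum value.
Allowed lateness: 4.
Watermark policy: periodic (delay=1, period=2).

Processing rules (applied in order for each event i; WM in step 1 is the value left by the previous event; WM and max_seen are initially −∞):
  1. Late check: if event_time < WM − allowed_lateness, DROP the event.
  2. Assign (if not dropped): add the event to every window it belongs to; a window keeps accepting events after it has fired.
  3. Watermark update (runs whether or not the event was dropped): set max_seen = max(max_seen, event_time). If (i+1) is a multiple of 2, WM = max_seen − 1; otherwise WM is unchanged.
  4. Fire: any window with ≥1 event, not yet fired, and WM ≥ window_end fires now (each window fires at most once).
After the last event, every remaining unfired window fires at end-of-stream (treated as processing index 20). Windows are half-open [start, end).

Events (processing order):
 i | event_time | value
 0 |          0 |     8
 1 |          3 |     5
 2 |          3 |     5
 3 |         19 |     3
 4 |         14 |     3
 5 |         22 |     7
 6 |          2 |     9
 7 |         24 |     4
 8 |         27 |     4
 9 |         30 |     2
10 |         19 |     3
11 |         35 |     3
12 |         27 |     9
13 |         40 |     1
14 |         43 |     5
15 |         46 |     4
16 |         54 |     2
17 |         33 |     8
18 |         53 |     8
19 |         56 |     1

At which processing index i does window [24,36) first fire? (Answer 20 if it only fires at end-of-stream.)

13

i=0 t=0 v=8: → [0,12); WM=−∞
i=1 t=3 v=5: → [0,12); WM=2
i=2 t=3 v=5: → [0,12); WM=2
i=3 t=19 v=3: → [12,24); WM=18; [0,12) fires=8
i=4 t=14 v=3: → [12,24); WM=18
i=5 t=22 v=7: → [12,24); WM=21
i=6 t=2 v=9: DROP (t<21-4); WM=21
i=7 t=24 v=4: → [24,36); WM=23
i=8 t=27 v=4: → [24,36); WM=23
i=9 t=30 v=2: → [24,36); WM=29; [12,24) fires=7
i=10 t=19 v=3: DROP (t<29-4); WM=29
i=11 t=35 v=3: → [24,36); WM=34
i=12 t=27 v=9: DROP (t<34-4); WM=34
i=13 t=40 v=1: → [36,48); WM=39; [24,36) fires=4
i=14 t=43 v=5: → [36,48); WM=39
i=15 t=46 v=4: → [36,48); WM=45
i=16 t=54 v=2: → [48,60); WM=45
i=17 t=33 v=8: DROP (t<45-4); WM=53; [36,48) fires=5
i=18 t=53 v=8: → [48,60); WM=53
i=19 t=56 v=1: → [48,60); WM=55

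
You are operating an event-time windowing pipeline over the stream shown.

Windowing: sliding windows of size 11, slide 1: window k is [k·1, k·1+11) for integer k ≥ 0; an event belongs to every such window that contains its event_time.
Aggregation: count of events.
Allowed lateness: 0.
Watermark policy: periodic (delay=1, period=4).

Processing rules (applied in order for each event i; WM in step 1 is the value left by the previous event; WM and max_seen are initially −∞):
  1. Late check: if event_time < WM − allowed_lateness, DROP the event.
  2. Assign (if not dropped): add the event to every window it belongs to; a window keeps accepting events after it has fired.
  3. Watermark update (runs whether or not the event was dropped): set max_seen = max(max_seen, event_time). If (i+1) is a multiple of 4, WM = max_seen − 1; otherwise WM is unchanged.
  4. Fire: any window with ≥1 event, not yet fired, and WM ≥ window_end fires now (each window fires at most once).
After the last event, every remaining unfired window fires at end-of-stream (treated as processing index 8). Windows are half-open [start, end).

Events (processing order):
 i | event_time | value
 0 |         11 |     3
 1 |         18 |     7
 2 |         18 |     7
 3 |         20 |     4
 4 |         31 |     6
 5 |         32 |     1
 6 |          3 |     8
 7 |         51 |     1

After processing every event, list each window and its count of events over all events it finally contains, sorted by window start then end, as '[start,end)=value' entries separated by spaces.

[1,12)=1 [2,13)=1 [3,14)=1 [4,15)=1 [5,16)=1 [6,17)=1 [7,18)=1 [8,19)=3 [9,20)=3 [10,21)=4 [11,22)=4 [12,23)=3 [13,24)=3 [14,25)=3 [15,26)=3 [16,27)=3 [17,28)=3 [18,29)=3 [19,30)=1 [20,31)=1 [21,32)=1 [22,33)=2 [23,34)=2 [24,35)=2 [25,36)=2 [26,37)=2 [27,38)=2 [28,39)=2 [29,40)=2 [30,41)=2 [31,42)=2 [32,43)=1 [41,52)=1 [42,53)=1 [43,54)=1 [44,55)=1 [45,56)=1 [46,57)=1 [47,58)=1 [48,59)=1 [49,60)=1 [50,61)=1 [51,62)=1

i=0 t=11 v=3: → [11,22),[10,21),[9,20),[8,19),[7,18),[6,17),[5,16),[4,15),[3,14),[2,13),[1,12); WM=−∞
i=1 t=18 v=7: → [18,29),[17,28),[16,27),[15,26),[14,25),[13,24),[12,23),[11,22),[10,21),[9,20),[8,19); WM=−∞
i=2 t=18 v=7: → [18,29),[17,28),[16,27),[15,26),[14,25),[13,24),[12,23),[11,22),[10,21),[9,20),[8,19); WM=−∞
i=3 t=20 v=4: → [20,31),[19,30),[18,29),[17,28),[16,27),[15,26),[14,25),[13,24),[12,23),[11,22),[10,21); WM=19; [1,12) fires=1 [2,13) fires=1 [3,14) fires=1 [4,15) fires=1 [5,16) fires=1 [6,17) fires=1 [7,18) fires=1 [8,19) fires=3
i=4 t=31 v=6: → [31,42),[30,41),[29,40),[28,39),[27,38),[26,37),[25,36),[24,35),[23,34),[22,33),[21,32); WM=19
i=5 t=32 v=1: → [32,43),[31,42),[30,41),[29,40),[28,39),[27,38),[26,37),[25,36),[24,35),[23,34),[22,33); WM=19
i=6 t=3 v=8: DROP (t<19-0); WM=19
i=7 t=51 v=1: → [51,62),[50,61),[49,60),[48,59),[47,58),[46,57),[45,56),[44,55),[43,54),[42,53),[41,52); WM=50; [9,20) fires=3 [10,21) fires=4 [11,22) fires=4 [12,23) fires=3 [13,24) fires=3 [14,25) fires=3 [15,26) fires=3 [16,27) fires=3 [17,28) fires=3 [18,29) fires=3 [19,30) fires=1 [20,31) fires=1 [21,32) fires=1 [22,33) fires=2 [23,34) fires=2 [24,35) fires=2 [25,36) fires=2 [26,37) fires=2 [27,38) fires=2 [28,39) fires=2 [29,40) fires=2 [30,41) fires=2 [31,42) fires=2 [32,43) fires=1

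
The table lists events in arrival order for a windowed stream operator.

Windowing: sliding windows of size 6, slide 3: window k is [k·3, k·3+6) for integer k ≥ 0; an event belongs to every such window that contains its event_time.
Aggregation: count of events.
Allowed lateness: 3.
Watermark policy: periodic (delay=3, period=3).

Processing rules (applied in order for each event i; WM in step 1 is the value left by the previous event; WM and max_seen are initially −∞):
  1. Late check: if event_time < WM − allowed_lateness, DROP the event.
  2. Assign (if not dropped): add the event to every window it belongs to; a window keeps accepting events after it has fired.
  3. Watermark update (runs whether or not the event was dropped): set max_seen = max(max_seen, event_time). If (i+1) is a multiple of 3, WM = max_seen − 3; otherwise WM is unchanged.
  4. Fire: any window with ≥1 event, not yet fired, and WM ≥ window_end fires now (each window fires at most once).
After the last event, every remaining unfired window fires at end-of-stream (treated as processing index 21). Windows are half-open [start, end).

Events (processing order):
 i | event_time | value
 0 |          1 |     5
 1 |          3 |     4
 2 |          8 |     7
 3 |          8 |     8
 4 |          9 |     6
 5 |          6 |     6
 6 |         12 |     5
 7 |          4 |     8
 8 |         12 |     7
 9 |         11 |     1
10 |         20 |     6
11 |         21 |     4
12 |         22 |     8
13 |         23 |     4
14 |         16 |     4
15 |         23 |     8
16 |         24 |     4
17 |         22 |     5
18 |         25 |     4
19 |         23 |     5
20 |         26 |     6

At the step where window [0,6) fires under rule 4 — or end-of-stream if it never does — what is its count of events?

i=0 t=1 v=5: → [0,6); WM=−∞
i=1 t=3 v=4: → [3,9),[0,6); WM=−∞
i=2 t=8 v=7: → [6,12),[3,9); WM=5
i=3 t=8 v=8: → [6,12),[3,9); WM=5
i=4 t=9 v=6: → [9,15),[6,12); WM=5
i=5 t=6 v=6: → [6,12),[3,9); WM=6; [0,6) fires=2
i=6 t=12 v=5: → [12,18),[9,15); WM=6
i=7 t=4 v=8: → [3,9),[0,6); WM=6
i=8 t=12 v=7: → [12,18),[9,15); WM=9; [3,9) fires=5
i=9 t=11 v=1: → [9,15),[6,12); WM=9
i=10 t=20 v=6: → [18,24),[15,21); WM=9
i=11 t=21 v=4: → [21,27),[18,24); WM=18; [6,12) fires=5 [9,15) fires=4 [12,18) fires=2
i=12 t=22 v=8: → [21,27),[18,24); WM=18
i=13 t=23 v=4: → [21,27),[18,24); WM=18
i=14 t=16 v=4: → [15,21),[12,18); WM=20
i=15 t=23 v=8: → [21,27),[18,24); WM=20
i=16 t=24 v=4: → [24,30),[21,27); WM=20
i=17 t=22 v=5: → [21,27),[18,24); WM=21; [15,21) fires=2
i=18 t=25 v=4: → [24,30),[21,27); WM=21
i=19 t=23 v=5: → [21,27),[18,24); WM=21
i=20 t=26 v=6: → [24,30),[21,27); WM=23

2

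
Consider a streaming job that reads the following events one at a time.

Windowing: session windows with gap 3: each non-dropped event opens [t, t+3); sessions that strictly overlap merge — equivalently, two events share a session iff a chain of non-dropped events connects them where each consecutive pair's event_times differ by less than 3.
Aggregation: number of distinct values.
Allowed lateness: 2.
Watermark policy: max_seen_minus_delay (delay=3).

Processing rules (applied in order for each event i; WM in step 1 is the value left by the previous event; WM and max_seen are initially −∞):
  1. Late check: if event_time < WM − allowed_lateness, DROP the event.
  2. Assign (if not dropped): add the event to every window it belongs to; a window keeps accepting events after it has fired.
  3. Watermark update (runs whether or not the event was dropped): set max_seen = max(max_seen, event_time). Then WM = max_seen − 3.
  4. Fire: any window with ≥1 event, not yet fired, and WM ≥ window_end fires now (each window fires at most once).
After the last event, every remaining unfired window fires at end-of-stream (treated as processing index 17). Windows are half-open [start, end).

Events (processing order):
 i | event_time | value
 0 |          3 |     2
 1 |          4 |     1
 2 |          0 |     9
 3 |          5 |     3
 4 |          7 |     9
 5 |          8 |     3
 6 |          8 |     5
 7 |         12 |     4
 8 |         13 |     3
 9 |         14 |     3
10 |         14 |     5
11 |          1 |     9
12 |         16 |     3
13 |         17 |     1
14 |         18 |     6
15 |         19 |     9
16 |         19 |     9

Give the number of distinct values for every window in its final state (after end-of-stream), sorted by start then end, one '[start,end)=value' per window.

i=0 t=3 v=2: → [3,6); WM=0
i=1 t=4 v=1: → [3,7); WM=1
i=2 t=0 v=9: → [0,3); WM=1
i=3 t=5 v=3: → [3,8); WM=2
i=4 t=7 v=9: → [3,10); WM=4
i=5 t=8 v=3: → [3,11); WM=5
i=6 t=8 v=5: → [3,11); WM=5
i=7 t=12 v=4: → [12,15); WM=9
i=8 t=13 v=3: → [12,16); WM=10
i=9 t=14 v=3: → [12,17); WM=11
i=10 t=14 v=5: → [12,17); WM=11
i=11 t=1 v=9: DROP (t<11-2); WM=11
i=12 t=16 v=3: → [12,19); WM=13
i=13 t=17 v=1: → [12,20); WM=14
i=14 t=18 v=6: → [12,21); WM=15
i=15 t=19 v=9: → [12,22); WM=16
i=16 t=19 v=9: → [12,22); WM=16

[0,3)=1 [3,11)=5 [12,22)=6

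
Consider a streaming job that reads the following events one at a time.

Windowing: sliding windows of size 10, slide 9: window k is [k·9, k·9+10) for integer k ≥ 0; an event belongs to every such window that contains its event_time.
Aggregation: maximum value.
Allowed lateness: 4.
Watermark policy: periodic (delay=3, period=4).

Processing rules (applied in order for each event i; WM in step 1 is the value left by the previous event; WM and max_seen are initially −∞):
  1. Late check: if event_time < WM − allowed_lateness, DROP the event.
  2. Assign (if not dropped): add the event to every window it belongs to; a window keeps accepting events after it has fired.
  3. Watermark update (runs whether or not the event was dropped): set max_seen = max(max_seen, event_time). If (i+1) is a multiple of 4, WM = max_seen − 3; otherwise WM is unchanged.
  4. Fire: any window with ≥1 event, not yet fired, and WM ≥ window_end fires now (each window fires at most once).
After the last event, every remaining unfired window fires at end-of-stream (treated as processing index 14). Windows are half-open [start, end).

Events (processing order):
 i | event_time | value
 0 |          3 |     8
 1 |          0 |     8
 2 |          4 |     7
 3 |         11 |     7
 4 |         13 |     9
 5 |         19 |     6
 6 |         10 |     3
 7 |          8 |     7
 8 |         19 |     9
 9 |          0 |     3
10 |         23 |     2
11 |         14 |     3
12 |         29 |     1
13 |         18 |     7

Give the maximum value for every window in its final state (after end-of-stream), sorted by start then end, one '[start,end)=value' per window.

[0,10)=8 [9,19)=9 [18,28)=9 [27,37)=1

i=0 t=3 v=8: → [0,10); WM=−∞
i=1 t=0 v=8: → [0,10); WM=−∞
i=2 t=4 v=7: → [0,10); WM=−∞
i=3 t=11 v=7: → [9,19); WM=8
i=4 t=13 v=9: → [9,19); WM=8
i=5 t=19 v=6: → [18,28); WM=8
i=6 t=10 v=3: → [9,19); WM=8
i=7 t=8 v=7: → [0,10); WM=16; [0,10) fires=8
i=8 t=19 v=9: → [18,28); WM=16
i=9 t=0 v=3: DROP (t<16-4); WM=16
i=10 t=23 v=2: → [18,28); WM=16
i=11 t=14 v=3: → [9,19); WM=20; [9,19) fires=9
i=12 t=29 v=1: → [27,37); WM=20
i=13 t=18 v=7: → [18,28),[9,19); WM=20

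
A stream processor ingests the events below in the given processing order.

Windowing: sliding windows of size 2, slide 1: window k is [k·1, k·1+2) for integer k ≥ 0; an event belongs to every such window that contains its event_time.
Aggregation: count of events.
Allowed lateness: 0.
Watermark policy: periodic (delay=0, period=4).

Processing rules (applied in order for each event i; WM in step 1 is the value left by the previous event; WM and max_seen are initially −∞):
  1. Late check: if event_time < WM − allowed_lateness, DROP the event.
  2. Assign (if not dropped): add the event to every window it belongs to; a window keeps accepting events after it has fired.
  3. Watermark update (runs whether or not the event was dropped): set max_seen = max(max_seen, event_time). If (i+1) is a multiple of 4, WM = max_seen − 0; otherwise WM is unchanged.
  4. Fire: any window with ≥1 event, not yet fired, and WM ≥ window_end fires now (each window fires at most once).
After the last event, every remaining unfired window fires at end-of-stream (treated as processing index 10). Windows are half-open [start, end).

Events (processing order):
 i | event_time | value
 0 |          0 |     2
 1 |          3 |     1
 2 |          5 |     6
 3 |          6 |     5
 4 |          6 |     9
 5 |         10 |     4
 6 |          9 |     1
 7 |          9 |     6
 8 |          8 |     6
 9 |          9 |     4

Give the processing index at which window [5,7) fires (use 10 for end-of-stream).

i=0 t=0 v=2: → [0,2); WM=−∞
i=1 t=3 v=1: → [3,5),[2,4); WM=−∞
i=2 t=5 v=6: → [5,7),[4,6); WM=−∞
i=3 t=6 v=5: → [6,8),[5,7); WM=6; [0,2) fires=1 [2,4) fires=1 [3,5) fires=1 [4,6) fires=1
i=4 t=6 v=9: → [6,8),[5,7); WM=6
i=5 t=10 v=4: → [10,12),[9,11); WM=6
i=6 t=9 v=1: → [9,11),[8,10); WM=6
i=7 t=9 v=6: → [9,11),[8,10); WM=10; [5,7) fires=3 [6,8) fires=2 [8,10) fires=2
i=8 t=8 v=6: DROP (t<10-0); WM=10
i=9 t=9 v=4: DROP (t<10-0); WM=10

7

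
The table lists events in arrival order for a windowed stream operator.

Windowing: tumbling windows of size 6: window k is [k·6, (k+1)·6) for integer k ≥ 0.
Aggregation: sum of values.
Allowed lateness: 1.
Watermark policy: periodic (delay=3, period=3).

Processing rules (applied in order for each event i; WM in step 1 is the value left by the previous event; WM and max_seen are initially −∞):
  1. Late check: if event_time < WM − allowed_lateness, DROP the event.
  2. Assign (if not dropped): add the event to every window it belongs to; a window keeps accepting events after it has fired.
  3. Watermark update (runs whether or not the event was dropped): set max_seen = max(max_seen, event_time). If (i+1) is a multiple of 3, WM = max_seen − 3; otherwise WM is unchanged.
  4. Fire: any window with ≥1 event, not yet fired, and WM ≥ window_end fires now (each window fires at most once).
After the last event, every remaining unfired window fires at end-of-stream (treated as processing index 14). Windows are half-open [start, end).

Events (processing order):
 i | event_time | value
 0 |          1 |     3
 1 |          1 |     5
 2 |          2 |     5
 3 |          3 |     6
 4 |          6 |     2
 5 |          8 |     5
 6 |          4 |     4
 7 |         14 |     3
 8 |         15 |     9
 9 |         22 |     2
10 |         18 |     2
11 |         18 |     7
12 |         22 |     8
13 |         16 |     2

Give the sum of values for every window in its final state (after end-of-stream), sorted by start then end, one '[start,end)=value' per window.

[0,6)=23 [6,12)=7 [12,18)=12 [18,24)=19

i=0 t=1 v=3: → [0,6); WM=−∞
i=1 t=1 v=5: → [0,6); WM=−∞
i=2 t=2 v=5: → [0,6); WM=-1
i=3 t=3 v=6: → [0,6); WM=-1
i=4 t=6 v=2: → [6,12); WM=-1
i=5 t=8 v=5: → [6,12); WM=5
i=6 t=4 v=4: → [0,6); WM=5
i=7 t=14 v=3: → [12,18); WM=5
i=8 t=15 v=9: → [12,18); WM=12; [0,6) fires=23 [6,12) fires=7
i=9 t=22 v=2: → [18,24); WM=12
i=10 t=18 v=2: → [18,24); WM=12
i=11 t=18 v=7: → [18,24); WM=19; [12,18) fires=12
i=12 t=22 v=8: → [18,24); WM=19
i=13 t=16 v=2: DROP (t<19-1); WM=19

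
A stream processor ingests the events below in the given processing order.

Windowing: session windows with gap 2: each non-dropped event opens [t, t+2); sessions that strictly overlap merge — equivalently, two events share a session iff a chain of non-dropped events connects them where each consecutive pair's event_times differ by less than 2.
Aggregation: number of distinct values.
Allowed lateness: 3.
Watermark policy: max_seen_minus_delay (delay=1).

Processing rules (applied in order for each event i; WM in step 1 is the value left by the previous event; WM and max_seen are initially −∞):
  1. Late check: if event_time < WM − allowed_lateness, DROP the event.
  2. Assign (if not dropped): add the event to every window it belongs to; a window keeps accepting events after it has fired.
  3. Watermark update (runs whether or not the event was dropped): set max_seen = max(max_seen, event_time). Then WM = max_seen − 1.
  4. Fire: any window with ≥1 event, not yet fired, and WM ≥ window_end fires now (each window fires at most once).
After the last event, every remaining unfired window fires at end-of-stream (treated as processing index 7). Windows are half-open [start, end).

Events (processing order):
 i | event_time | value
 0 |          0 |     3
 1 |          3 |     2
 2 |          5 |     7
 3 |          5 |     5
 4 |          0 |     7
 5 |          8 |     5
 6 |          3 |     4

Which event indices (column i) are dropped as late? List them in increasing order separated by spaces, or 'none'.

i=0 t=0 v=3: → [0,2); WM=-1
i=1 t=3 v=2: → [3,5); WM=2
i=2 t=5 v=7: → [5,7); WM=4
i=3 t=5 v=5: → [5,7); WM=4
i=4 t=0 v=7: DROP (t<4-3); WM=4
i=5 t=8 v=5: → [8,10); WM=7
i=6 t=3 v=4: DROP (t<7-3); WM=7

4 6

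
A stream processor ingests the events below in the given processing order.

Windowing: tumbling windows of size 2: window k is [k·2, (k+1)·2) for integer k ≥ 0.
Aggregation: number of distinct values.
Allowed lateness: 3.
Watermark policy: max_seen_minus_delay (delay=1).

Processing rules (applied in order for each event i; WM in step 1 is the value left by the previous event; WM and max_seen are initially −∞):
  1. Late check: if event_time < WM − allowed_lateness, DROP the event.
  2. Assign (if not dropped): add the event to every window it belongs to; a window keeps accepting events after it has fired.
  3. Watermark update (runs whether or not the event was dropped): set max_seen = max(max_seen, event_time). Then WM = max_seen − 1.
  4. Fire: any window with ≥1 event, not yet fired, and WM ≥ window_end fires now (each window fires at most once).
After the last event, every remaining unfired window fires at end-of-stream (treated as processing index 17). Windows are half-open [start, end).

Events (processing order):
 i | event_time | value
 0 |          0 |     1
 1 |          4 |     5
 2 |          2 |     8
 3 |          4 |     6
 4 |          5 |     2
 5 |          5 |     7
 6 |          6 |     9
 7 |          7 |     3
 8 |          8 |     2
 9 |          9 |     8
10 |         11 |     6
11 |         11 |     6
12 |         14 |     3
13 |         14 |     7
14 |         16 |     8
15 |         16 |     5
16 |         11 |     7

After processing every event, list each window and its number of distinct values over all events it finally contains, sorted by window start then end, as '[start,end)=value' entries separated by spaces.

i=0 t=0 v=1: → [0,2); WM=-1
i=1 t=4 v=5: → [4,6); WM=3; [0,2) fires=1
i=2 t=2 v=8: → [2,4); WM=3
i=3 t=4 v=6: → [4,6); WM=3
i=4 t=5 v=2: → [4,6); WM=4; [2,4) fires=1
i=5 t=5 v=7: → [4,6); WM=4
i=6 t=6 v=9: → [6,8); WM=5
i=7 t=7 v=3: → [6,8); WM=6; [4,6) fires=4
i=8 t=8 v=2: → [8,10); WM=7
i=9 t=9 v=8: → [8,10); WM=8; [6,8) fires=2
i=10 t=11 v=6: → [10,12); WM=10; [8,10) fires=2
i=11 t=11 v=6: → [10,12); WM=10
i=12 t=14 v=3: → [14,16); WM=13; [10,12) fires=1
i=13 t=14 v=7: → [14,16); WM=13
i=14 t=16 v=8: → [16,18); WM=15
i=15 t=16 v=5: → [16,18); WM=15
i=16 t=11 v=7: DROP (t<15-3); WM=15

[0,2)=1 [2,4)=1 [4,6)=4 [6,8)=2 [8,10)=2 [10,12)=1 [14,16)=2 [16,18)=2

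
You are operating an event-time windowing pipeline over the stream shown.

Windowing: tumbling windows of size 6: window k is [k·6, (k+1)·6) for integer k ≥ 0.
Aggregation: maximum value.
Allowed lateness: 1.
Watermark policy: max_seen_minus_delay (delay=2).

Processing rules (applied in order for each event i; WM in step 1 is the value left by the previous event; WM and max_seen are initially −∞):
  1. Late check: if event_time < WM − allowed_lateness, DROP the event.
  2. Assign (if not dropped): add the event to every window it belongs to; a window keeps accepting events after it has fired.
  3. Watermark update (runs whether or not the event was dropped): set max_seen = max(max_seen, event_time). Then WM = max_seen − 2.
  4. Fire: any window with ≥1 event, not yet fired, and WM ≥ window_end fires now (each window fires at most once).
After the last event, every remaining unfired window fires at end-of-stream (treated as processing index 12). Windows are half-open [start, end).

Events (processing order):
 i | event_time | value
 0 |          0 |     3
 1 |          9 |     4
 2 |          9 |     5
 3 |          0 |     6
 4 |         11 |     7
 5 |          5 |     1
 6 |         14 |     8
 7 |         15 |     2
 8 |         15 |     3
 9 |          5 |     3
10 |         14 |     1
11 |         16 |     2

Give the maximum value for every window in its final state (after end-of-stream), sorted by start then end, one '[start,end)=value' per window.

i=0 t=0 v=3: → [0,6); WM=-2
i=1 t=9 v=4: → [6,12); WM=7; [0,6) fires=3
i=2 t=9 v=5: → [6,12); WM=7
i=3 t=0 v=6: DROP (t<7-1); WM=7
i=4 t=11 v=7: → [6,12); WM=9
i=5 t=5 v=1: DROP (t<9-1); WM=9
i=6 t=14 v=8: → [12,18); WM=12; [6,12) fires=7
i=7 t=15 v=2: → [12,18); WM=13
i=8 t=15 v=3: → [12,18); WM=13
i=9 t=5 v=3: DROP (t<13-1); WM=13
i=10 t=14 v=1: → [12,18); WM=13
i=11 t=16 v=2: → [12,18); WM=14

[0,6)=3 [6,12)=7 [12,18)=8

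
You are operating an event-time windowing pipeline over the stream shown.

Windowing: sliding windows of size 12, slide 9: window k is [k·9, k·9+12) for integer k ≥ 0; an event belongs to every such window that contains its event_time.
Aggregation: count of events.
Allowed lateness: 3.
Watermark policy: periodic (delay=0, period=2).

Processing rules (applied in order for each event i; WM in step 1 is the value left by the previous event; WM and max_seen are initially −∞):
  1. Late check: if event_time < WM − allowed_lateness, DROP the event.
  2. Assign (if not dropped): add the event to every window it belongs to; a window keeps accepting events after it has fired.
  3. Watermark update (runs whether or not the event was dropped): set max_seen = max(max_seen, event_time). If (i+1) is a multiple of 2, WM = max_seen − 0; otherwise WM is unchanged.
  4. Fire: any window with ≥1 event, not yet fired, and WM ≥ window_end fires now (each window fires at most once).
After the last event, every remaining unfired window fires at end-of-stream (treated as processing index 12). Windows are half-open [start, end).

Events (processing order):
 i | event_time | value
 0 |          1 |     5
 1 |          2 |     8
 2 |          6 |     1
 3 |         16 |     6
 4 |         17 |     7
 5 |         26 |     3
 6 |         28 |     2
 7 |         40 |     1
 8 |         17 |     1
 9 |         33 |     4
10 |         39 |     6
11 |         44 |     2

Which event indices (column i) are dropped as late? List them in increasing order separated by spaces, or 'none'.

i=0 t=1 v=5: → [0,12); WM=−∞
i=1 t=2 v=8: → [0,12); WM=2
i=2 t=6 v=1: → [0,12); WM=2
i=3 t=16 v=6: → [9,21); WM=16; [0,12) fires=3
i=4 t=17 v=7: → [9,21); WM=16
i=5 t=26 v=3: → [18,30); WM=26; [9,21) fires=2
i=6 t=28 v=2: → [27,39),[18,30); WM=26
i=7 t=40 v=1: → [36,48); WM=40; [18,30) fires=2 [27,39) fires=1
i=8 t=17 v=1: DROP (t<40-3); WM=40
i=9 t=33 v=4: DROP (t<40-3); WM=40
i=10 t=39 v=6: → [36,48); WM=40
i=11 t=44 v=2: → [36,48); WM=44

8 9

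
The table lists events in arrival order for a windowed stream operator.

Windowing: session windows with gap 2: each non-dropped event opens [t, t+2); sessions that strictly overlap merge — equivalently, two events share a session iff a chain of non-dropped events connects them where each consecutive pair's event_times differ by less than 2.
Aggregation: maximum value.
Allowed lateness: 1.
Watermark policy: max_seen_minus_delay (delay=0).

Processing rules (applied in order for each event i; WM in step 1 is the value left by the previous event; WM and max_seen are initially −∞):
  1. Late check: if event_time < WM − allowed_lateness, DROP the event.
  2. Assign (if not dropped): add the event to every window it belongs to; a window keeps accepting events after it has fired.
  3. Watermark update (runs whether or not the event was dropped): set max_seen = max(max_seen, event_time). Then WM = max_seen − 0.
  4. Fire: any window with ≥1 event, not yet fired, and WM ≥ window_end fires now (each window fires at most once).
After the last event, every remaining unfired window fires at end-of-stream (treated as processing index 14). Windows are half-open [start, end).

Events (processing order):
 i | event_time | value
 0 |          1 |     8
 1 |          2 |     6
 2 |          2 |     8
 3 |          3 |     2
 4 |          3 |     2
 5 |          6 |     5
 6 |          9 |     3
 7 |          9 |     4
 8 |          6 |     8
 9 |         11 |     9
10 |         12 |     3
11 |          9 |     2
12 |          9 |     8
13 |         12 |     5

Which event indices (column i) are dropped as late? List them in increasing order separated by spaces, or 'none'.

i=0 t=1 v=8: → [1,3); WM=1
i=1 t=2 v=6: → [1,4); WM=2
i=2 t=2 v=8: → [1,4); WM=2
i=3 t=3 v=2: → [1,5); WM=3
i=4 t=3 v=2: → [1,5); WM=3
i=5 t=6 v=5: → [6,8); WM=6
i=6 t=9 v=3: → [9,11); WM=9
i=7 t=9 v=4: → [9,11); WM=9
i=8 t=6 v=8: DROP (t<9-1); WM=9
i=9 t=11 v=9: → [11,13); WM=11
i=10 t=12 v=3: → [11,14); WM=12
i=11 t=9 v=2: DROP (t<12-1); WM=12
i=12 t=9 v=8: DROP (t<12-1); WM=12
i=13 t=12 v=5: → [11,14); WM=12

8 11 12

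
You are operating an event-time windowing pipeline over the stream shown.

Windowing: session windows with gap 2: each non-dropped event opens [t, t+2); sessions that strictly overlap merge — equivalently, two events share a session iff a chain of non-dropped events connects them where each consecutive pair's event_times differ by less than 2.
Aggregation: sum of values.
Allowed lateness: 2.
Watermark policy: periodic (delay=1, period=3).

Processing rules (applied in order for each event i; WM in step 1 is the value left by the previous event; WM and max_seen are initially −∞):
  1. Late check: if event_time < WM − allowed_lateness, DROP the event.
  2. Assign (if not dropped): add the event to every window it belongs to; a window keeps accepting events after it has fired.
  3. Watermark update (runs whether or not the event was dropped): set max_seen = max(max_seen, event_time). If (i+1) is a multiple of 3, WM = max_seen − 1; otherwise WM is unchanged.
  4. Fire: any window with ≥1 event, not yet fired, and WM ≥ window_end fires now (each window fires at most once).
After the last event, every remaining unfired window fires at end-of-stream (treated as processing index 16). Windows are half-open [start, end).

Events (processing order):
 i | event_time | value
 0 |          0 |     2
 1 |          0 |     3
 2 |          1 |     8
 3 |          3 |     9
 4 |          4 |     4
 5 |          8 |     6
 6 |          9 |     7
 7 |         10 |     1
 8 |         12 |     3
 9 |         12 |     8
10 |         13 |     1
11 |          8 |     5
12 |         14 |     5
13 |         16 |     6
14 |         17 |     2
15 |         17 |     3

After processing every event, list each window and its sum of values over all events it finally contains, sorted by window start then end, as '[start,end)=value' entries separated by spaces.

[0,3)=13 [3,6)=13 [8,12)=14 [12,16)=17 [16,19)=11

i=0 t=0 v=2: → [0,2); WM=−∞
i=1 t=0 v=3: → [0,2); WM=−∞
i=2 t=1 v=8: → [0,3); WM=0
i=3 t=3 v=9: → [3,5); WM=0
i=4 t=4 v=4: → [3,6); WM=0
i=5 t=8 v=6: → [8,10); WM=7
i=6 t=9 v=7: → [8,11); WM=7
i=7 t=10 v=1: → [8,12); WM=7
i=8 t=12 v=3: → [12,14); WM=11
i=9 t=12 v=8: → [12,14); WM=11
i=10 t=13 v=1: → [12,15); WM=11
i=11 t=8 v=5: DROP (t<11-2); WM=12
i=12 t=14 v=5: → [12,16); WM=12
i=13 t=16 v=6: → [16,18); WM=12
i=14 t=17 v=2: → [16,19); WM=16
i=15 t=17 v=3: → [16,19); WM=16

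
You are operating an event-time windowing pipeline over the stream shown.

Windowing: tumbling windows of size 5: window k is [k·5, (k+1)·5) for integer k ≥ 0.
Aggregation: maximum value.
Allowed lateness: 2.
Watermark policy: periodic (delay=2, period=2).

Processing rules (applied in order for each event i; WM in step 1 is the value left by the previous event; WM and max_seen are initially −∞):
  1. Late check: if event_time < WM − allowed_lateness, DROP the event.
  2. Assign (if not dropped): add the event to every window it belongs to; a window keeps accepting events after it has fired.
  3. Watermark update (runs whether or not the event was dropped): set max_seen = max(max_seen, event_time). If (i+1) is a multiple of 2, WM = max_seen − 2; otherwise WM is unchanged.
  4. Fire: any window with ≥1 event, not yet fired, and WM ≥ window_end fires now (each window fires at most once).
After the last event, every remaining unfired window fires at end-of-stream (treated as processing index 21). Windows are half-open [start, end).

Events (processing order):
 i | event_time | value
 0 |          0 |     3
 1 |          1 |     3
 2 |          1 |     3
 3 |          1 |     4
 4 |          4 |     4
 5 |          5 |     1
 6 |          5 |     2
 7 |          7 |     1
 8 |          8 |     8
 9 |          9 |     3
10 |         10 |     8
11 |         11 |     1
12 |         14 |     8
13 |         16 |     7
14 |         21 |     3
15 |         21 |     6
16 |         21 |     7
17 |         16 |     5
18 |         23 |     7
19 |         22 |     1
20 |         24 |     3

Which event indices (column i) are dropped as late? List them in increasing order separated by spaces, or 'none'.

17

i=0 t=0 v=3: → [0,5); WM=−∞
i=1 t=1 v=3: → [0,5); WM=-1
i=2 t=1 v=3: → [0,5); WM=-1
i=3 t=1 v=4: → [0,5); WM=-1
i=4 t=4 v=4: → [0,5); WM=-1
i=5 t=5 v=1: → [5,10); WM=3
i=6 t=5 v=2: → [5,10); WM=3
i=7 t=7 v=1: → [5,10); WM=5; [0,5) fires=4
i=8 t=8 v=8: → [5,10); WM=5
i=9 t=9 v=3: → [5,10); WM=7
i=10 t=10 v=8: → [10,15); WM=7
i=11 t=11 v=1: → [10,15); WM=9
i=12 t=14 v=8: → [10,15); WM=9
i=13 t=16 v=7: → [15,20); WM=14; [5,10) fires=8
i=14 t=21 v=3: → [20,25); WM=14
i=15 t=21 v=6: → [20,25); WM=19; [10,15) fires=8
i=16 t=21 v=7: → [20,25); WM=19
i=17 t=16 v=5: DROP (t<19-2); WM=19
i=18 t=23 v=7: → [20,25); WM=19
i=19 t=22 v=1: → [20,25); WM=21; [15,20) fires=7
i=20 t=24 v=3: → [20,25); WM=21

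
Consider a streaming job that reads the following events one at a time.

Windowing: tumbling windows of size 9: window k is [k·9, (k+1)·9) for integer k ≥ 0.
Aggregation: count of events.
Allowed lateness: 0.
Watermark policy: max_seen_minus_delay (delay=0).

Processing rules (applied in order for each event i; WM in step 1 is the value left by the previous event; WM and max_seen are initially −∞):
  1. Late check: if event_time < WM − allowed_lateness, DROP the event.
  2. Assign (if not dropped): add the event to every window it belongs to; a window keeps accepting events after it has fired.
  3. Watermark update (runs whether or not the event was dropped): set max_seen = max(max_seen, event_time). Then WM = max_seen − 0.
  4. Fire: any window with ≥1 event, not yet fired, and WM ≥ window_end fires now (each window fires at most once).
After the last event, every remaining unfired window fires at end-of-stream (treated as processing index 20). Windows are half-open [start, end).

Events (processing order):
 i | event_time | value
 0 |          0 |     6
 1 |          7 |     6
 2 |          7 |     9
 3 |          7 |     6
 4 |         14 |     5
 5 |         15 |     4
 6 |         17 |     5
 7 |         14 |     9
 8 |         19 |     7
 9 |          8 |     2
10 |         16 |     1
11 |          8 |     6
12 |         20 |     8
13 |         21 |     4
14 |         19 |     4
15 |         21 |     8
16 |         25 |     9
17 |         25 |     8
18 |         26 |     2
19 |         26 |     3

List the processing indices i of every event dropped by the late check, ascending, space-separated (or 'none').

i=0 t=0 v=6: → [0,9); WM=0
i=1 t=7 v=6: → [0,9); WM=7
i=2 t=7 v=9: → [0,9); WM=7
i=3 t=7 v=6: → [0,9); WM=7
i=4 t=14 v=5: → [9,18); WM=14; [0,9) fires=4
i=5 t=15 v=4: → [9,18); WM=15
i=6 t=17 v=5: → [9,18); WM=17
i=7 t=14 v=9: DROP (t<17-0); WM=17
i=8 t=19 v=7: → [18,27); WM=19; [9,18) fires=3
i=9 t=8 v=2: DROP (t<19-0); WM=19
i=10 t=16 v=1: DROP (t<19-0); WM=19
i=11 t=8 v=6: DROP (t<19-0); WM=19
i=12 t=20 v=8: → [18,27); WM=20
i=13 t=21 v=4: → [18,27); WM=21
i=14 t=19 v=4: DROP (t<21-0); WM=21
i=15 t=21 v=8: → [18,27); WM=21
i=16 t=25 v=9: → [18,27); WM=25
i=17 t=25 v=8: → [18,27); WM=25
i=18 t=26 v=2: → [18,27); WM=26
i=19 t=26 v=3: → [18,27); WM=26

7 9 10 11 14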